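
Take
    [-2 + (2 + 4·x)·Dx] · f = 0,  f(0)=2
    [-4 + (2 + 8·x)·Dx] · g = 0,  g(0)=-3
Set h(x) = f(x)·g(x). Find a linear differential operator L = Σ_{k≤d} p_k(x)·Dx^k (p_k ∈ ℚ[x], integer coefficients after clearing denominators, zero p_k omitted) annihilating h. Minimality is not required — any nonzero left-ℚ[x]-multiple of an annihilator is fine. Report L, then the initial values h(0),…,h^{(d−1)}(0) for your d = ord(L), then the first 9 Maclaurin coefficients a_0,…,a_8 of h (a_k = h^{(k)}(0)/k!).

L = (-3 - 8·x) + (1 + 6·x + 8·x^2)·Dx  (order 1).
h: a_k = -6, -18, 3, -9, 111/4, -351/4, 2271/8, -7497/8, 201543/64, …
ICs: h(0) = -6.

f: a_k = 2, 2, -1, 1, -5/4, 7/4, -21/8, 33/8, -429/64, …
g: a_k = -3, -6, 6, -12, 30, -84, 252, -792, 2574, …
Product ⇒ symmetric product L₀, ord ≤ 1.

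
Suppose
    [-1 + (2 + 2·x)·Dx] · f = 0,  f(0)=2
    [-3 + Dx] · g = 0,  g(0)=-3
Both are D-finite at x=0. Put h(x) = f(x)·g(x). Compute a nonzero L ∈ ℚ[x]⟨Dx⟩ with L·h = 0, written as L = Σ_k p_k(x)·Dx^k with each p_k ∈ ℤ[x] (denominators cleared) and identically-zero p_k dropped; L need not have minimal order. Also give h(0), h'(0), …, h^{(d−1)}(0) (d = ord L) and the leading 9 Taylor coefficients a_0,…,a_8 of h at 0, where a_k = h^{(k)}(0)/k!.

L = (-7 - 6·x) + (2 + 2·x)·Dx  (order 1).
h: a_k = -6, -21, -141/4, -309/8, -2001/64, -12831/640, -27189/2560, -171999/35840, -154269/81920, …
ICs: h(0) = -6.

f: a_k = 2, 1, -1/4, 1/8, -5/64, 7/128, -21/512, 33/1024, -429/16384, …
g: a_k = -3, -9, -27/2, -27/2, -81/8, -243/40, -243/80, -729/560, -2187/4480, …
Product ⇒ symmetric product L₀, ord ≤ 1.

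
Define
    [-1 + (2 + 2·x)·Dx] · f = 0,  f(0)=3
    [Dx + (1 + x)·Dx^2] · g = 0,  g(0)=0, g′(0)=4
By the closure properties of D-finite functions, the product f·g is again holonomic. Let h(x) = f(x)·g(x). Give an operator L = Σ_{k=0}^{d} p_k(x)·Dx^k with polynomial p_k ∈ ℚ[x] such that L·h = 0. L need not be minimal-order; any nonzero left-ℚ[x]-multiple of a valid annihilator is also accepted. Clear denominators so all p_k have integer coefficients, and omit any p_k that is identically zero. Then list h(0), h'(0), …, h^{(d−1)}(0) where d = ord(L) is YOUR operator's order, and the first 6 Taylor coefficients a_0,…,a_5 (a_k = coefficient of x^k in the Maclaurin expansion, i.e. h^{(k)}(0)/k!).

f: a_k = 3, 3/2, -3/8, 3/16, -15/128, 21/256, …
g: a_k = 0, 4, -2, 4/3, -1, 4/5, …
f·g: L₀ = L_f ⊗_s L_g, ord ≤ 1·2.
L = 1 + (4 + 8·x + 4·x^2)·Dx^2  (order 2).
h: a_k = 0, 12, 0, -1/2, 1/2, -71/160, …
ICs: h(0) = 0, h′(0) = 12.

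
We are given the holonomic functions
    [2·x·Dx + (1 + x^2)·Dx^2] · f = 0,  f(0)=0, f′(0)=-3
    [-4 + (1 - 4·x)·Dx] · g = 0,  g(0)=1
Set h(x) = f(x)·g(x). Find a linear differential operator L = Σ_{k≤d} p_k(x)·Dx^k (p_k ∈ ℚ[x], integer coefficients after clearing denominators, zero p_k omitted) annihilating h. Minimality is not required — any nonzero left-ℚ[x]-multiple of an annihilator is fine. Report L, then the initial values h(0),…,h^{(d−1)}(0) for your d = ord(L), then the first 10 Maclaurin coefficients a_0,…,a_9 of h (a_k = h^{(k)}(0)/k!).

f: a_k = 0, -3, 0, 1, 0, -3/5, 0, 3/7, 0, -1/3, …
g: a_k = 1, 4, 16, 64, 256, 1024, 4096, 16384, 65536, 262144, …
L₀ := L_f ⊗_s L_g (sym. prod.), ord ≤ 2.
L = 8·x + (8 - 2·x + 16·x^2)·Dx + (-1 + 4·x - x^2 + 4·x^3)·Dx^2  (order 2).
h: a_k = 0, -3, -12, -47, -188, -3763/5, -15052/5, -421441/35, -1685764/35, -20229203/105, …
ICs: h(0) = 0, h′(0) = -3.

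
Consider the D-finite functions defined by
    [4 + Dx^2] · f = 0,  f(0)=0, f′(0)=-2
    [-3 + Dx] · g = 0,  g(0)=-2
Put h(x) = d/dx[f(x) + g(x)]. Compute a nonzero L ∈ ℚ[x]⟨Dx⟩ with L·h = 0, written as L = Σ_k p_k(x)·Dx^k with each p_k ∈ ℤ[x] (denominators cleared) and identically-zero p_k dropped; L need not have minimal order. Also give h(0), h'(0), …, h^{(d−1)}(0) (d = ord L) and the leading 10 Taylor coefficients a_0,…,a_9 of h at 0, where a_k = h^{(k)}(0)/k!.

L = 12 - 4·Dx + 3·Dx^2 - Dx^3  (order 3).
h: a_k = -8, -18, -23, -27, -259/12, -243/20, -2123/360, -729/280, -19939/20160, -729/2240, …
ICs: h(0) = -8, h′(0) = -18, h′′(0) = -46.

f: a_k = 0, -2, 0, 4/3, 0, -4/15, 0, 8/315, 0, -4/2835, …
g: a_k = -2, -6, -9, -9, -27/4, -81/20, -81/40, -243/280, -729/2240, -243/2240, …
Sum ⇒ L₀ = lclm(L_f,L_g) in ℚ(x)⟨Dx⟩.
h=h₀': d/dx-closure on L₀ ⇒ L.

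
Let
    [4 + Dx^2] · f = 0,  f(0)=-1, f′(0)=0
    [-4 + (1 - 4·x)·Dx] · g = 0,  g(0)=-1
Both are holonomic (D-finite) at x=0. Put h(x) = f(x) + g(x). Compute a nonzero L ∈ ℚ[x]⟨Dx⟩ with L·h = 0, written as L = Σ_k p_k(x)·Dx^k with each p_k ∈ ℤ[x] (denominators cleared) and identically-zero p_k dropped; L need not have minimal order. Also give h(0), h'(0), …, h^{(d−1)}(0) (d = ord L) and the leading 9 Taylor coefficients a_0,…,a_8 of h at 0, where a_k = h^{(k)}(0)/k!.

f: a_k = -1, 0, 2, 0, -2/3, 0, 4/45, 0, -2/315, …
g: a_k = -1, -4, -16, -64, -256, -1024, -4096, -16384, -65536, …
Sum ⇒ L₀ = lclm(L_f,L_g) in ℚ(x)⟨Dx⟩.
L = (-400 + 128·x - 256·x^2) + (36 - 176·x + 192·x^2 - 256·x^3)·Dx + (-100 + 32·x - 64·x^2)·Dx^2 + (9 - 44·x + 48·x^2 - 64·x^3)·Dx^3  (order 3).
h: a_k = -2, -4, -14, -64, -770/3, -1024, -184316/45, -16384, -20643842/315, …
ICs: h(0) = -2, h′(0) = -4, h′′(0) = -28.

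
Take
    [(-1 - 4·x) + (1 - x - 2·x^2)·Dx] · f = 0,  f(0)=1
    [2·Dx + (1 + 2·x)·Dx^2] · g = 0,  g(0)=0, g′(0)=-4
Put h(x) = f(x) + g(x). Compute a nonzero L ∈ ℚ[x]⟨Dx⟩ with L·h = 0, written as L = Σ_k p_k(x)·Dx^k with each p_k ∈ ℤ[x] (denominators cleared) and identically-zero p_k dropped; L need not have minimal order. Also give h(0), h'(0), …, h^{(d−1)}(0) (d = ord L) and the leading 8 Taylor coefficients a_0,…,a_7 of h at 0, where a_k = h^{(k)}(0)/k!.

f: a_k = 1, 1, 3, 5, 11, 21, 43, 85, …
g: a_k = 0, -4, 4, -16/3, 8, -64/5, 64/3, -256/7, …
Weyl lclm of L_f,L_g ⇒ L₀ (ord ≤ 3).
L = (54 + 228·x + 432·x^2 + 288·x^3 + 192·x^4)·Dx + (11 + 124·x + 464·x^2 + 704·x^3 + 592·x^4 + 320·x^5)·Dx^2 + (-4 - 19·x - 17·x^2 + 42·x^3 + 116·x^4 + 136·x^5 + 64·x^6)·Dx^3  (order 3).
h: a_k = 1, -3, 7, -1/3, 19, 41/5, 193/3, 339/7, …
ICs: h(0) = 1, h′(0) = -3, h′′(0) = 14.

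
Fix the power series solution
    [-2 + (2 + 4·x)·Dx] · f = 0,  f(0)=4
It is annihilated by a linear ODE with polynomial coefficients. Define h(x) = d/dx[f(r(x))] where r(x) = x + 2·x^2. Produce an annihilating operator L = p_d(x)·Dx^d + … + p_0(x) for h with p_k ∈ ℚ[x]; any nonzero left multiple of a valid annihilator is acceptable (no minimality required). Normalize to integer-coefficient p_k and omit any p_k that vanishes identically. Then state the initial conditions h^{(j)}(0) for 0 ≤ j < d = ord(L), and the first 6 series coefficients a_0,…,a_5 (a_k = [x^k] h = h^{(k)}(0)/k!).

L = 3 + (-1 - 6·x - 12·x^2 - 16·x^3)·Dx  (order 1).
h: a_k = 4, 12, -18, 6, 75/2, -171/2, …
ICs: h(0) = 4.

f: a_k = 4, 4, -2, 2, -5/2, 7/2, …
Change of var in L_f (x↦r) gives L₀.
Differentiate: ansatz ord ≤ ord L₀ ⇒ L.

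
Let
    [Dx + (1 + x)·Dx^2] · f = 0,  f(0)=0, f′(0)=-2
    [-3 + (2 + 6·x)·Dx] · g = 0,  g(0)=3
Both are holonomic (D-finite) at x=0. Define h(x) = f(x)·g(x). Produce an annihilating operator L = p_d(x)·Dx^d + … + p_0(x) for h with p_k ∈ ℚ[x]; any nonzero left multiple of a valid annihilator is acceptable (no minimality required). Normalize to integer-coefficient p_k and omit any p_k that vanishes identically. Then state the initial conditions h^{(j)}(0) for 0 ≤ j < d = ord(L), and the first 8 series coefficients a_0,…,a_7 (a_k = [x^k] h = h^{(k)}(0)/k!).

L = (21 + 9·x) + (-8 - 24·x)·Dx + (4 + 28·x + 60·x^2 + 36·x^3)·Dx^2  (order 2).
h: a_k = 0, -6, -6, 37/4, -15, 8751/320, -17671/320, 2159127/17920, …
ICs: h(0) = 0, h′(0) = -6.

f: a_k = 0, -2, 1, -2/3, 1/2, -2/5, 1/3, -2/7, …
g: a_k = 3, 9/2, -27/8, 81/16, -1215/128, 5103/256, -45927/1024, 216513/2048, …
Sym-product of L_f,L_g gives L₀ (≤ ord 2).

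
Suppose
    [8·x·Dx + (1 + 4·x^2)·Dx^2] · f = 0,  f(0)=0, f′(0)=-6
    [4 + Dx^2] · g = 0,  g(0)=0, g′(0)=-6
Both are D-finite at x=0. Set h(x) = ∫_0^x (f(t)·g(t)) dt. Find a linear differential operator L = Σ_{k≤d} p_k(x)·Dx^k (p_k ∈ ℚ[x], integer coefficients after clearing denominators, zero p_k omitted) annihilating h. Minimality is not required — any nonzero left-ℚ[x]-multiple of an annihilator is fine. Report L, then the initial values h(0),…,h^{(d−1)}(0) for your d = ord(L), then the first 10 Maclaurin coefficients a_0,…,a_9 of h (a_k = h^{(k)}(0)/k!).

L = (80 + 832·x^2 + 1408·x^4 + 2048·x^6 + 2048·x^8)·Dx + (96·x + 640·x^3 + 1536·x^5 + 2048·x^7)·Dx^2 + (24 + 256·x^2 + 576·x^4 + 1024·x^6 + 1024·x^8)·Dx^3 + (24·x + 160·x^3 + 384·x^5 + 512·x^7)·Dx^4 + (1 + 12·x^2 + 56·x^4 + 128·x^6 + 128·x^8)·Dx^5  (order 5).
h: a_k = 0, 0, 0, 12, 0, -72/5, 0, 152/7, 0, -688/15, …
ICs: h(0) = 0, h′(0) = 0, h′′(0) = 0, h′′′(0) = 72, h′′′′(0) = 0.

f: a_k = 0, -6, 0, 8, 0, -96/5, 0, 384/7, 0, -512/3, …
g: a_k = 0, -6, 0, 4, 0, -4/5, 0, 8/105, 0, -4/945, …
f·g: L₀ = L_f ⊗_s L_g, ord ≤ 2·2.
∫: right-multiply L₀ by Dx.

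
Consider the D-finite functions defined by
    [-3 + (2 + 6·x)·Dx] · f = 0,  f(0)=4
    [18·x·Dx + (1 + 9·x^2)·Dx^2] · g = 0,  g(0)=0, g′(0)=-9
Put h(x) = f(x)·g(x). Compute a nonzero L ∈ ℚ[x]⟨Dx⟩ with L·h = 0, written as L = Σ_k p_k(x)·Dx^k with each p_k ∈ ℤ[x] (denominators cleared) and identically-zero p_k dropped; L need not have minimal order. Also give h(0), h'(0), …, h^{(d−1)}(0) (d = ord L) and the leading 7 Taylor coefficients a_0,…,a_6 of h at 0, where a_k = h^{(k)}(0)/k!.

f: a_k = 4, 6, -9/2, 27/4, -405/32, 1701/64, -15309/256, …
g: a_k = 0, -9, 0, 27, 0, -729/5, 0, …
Product ⇒ symmetric product L₀, ord ≤ 2.
L = (27 - 108·x - 81·x^2) + (-12 + 36·x + 324·x^2 + 324·x^3)·Dx + (4 + 24·x + 72·x^2 + 216·x^3 + 324·x^4)·Dx^2  (order 2).
h: a_k = 0, -36, -54, 297/2, 405/4, -94527/160, -298161/320, …
ICs: h(0) = 0, h′(0) = -36.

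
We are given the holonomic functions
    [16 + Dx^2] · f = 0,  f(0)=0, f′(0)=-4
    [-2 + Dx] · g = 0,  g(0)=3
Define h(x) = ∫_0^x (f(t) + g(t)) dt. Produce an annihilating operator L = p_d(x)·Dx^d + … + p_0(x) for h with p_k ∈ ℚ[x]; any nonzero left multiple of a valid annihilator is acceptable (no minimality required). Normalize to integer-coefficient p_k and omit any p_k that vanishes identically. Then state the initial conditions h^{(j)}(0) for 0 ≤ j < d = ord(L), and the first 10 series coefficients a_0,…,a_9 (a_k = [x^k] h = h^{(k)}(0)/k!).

f: a_k = 0, -4, 0, 32/3, 0, -128/15, 0, 1024/315, 0, -2048/2835, …
g: a_k = 3, 6, 6, 4, 2, 4/5, 4/15, 8/105, 2/105, 4/945, …
h₀=f+g: left-lcm gives L₀, ord ≤ 3.
h=∫₀ˣh₀: take L = L₀·Dx.
L = -32·Dx + 16·Dx^2 - 2·Dx^3 + Dx^4  (order 4).
h: a_k = 0, 3, 1, 2, 11/3, 2/5, -58/45, 4/105, 131/315, 2/945, …
ICs: h(0) = 0, h′(0) = 3, h′′(0) = 2, h′′′(0) = 12.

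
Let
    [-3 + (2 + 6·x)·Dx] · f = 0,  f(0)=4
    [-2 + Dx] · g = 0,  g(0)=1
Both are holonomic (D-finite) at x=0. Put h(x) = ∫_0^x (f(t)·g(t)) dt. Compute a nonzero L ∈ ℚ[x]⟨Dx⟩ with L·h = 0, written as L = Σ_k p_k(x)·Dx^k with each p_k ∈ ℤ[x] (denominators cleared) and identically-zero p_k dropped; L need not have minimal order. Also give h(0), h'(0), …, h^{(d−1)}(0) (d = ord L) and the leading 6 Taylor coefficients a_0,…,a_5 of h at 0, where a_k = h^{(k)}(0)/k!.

L = (-7 - 12·x)·Dx + (2 + 6·x)·Dx^2  (order 2).
h: a_k = 0, 4, 7, 31/6, 181/48, 241/480, …
ICs: h(0) = 0, h′(0) = 4.

f: a_k = 4, 6, -9/2, 27/4, -405/32, 1701/64, …
g: a_k = 1, 2, 2, 4/3, 2/3, 4/15, …
Product ⇒ symmetric product L₀, ord ≤ 1.
h=∫h₀ ⇒ L = L₀·Dx.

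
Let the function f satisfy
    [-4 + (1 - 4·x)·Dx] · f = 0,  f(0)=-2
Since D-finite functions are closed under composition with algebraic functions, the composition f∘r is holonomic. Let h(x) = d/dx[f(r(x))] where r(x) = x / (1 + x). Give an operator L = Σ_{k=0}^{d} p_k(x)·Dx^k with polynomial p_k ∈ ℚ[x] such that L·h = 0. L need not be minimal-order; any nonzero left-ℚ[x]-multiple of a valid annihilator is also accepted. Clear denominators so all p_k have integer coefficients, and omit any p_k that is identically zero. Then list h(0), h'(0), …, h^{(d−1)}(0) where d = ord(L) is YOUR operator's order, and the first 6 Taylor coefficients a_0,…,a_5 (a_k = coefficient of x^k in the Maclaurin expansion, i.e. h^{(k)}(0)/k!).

f: a_k = -2, -8, -32, -128, -512, -2048, …
h₀=f(r): pull back L_f along r ⇒ L₀.
h₀' ⇒ L via d/dx closure of L₀.
L = 6 + (-1 + 3·x)·Dx  (order 1).
h: a_k = -8, -48, -216, -864, -3240, -11664, …
ICs: h(0) = -8.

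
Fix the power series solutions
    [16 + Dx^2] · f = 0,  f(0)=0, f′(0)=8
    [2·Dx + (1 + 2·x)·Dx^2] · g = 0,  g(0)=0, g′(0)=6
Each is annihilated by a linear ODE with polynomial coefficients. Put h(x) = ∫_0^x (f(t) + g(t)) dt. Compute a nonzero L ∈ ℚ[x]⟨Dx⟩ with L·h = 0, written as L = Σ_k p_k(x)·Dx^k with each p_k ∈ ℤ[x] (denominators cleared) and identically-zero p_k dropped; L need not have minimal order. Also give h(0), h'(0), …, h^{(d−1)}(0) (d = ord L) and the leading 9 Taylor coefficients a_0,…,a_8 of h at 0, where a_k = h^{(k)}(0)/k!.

f: a_k = 0, 8, 0, -64/3, 0, 256/15, 0, -2048/315, 0, …
g: a_k = 0, 6, -6, 8, -12, 96/5, -32, 384/7, -96, …
L₀ := lclm(L_f,L_g); ord L₀ ≤ 2+2.
∫: right-multiply L₀ by Dx.
L = (160 + 256·x + 256·x^2)·Dx^2 + (48 + 224·x + 384·x^2 + 256·x^3)·Dx^3 + (10 + 16·x + 16·x^2)·Dx^4 + (3 + 14·x + 24·x^2 + 16·x^3)·Dx^5  (order 5).
h: a_k = 0, 0, 7, -2, -10/3, -12/5, 272/45, -32/7, 272/45, …
ICs: h(0) = 0, h′(0) = 0, h′′(0) = 14, h′′′(0) = -12, h′′′′(0) = -80.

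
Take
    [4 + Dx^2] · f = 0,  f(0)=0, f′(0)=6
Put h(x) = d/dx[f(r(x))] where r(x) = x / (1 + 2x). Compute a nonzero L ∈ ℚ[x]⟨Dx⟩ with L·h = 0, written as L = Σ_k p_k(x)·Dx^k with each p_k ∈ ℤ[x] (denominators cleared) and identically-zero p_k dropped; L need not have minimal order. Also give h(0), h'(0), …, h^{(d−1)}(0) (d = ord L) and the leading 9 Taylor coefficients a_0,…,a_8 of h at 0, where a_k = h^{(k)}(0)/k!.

f: a_k = 0, 6, 0, -4, 0, 4/5, 0, -8/105, 0, …
f∘r: x↦r, Dx↦Dx/r' in L_f ⇒ L₀.
h₀' ⇒ L via d/dx closure of L₀.
L = (28 + 96·x + 96·x^2) + (12 + 72·x + 144·x^2 + 96·x^3)·Dx + (1 + 8·x + 24·x^2 + 32·x^3 + 16·x^4)·Dx^2  (order 2).
h: a_k = 6, -24, 60, -96, 4, 720, -55448/15, 203648/15, -896716/21, …
ICs: h(0) = 6, h′(0) = -24.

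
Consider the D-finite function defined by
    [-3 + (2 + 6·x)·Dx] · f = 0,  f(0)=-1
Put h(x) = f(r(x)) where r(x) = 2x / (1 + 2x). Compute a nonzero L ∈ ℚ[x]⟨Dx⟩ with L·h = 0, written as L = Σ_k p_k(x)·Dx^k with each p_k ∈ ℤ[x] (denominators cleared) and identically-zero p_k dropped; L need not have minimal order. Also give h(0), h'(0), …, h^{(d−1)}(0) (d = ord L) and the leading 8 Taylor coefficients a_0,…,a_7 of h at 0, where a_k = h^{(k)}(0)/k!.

L = -3 + (1 + 10·x + 16·x^2)·Dx  (order 1).
h: a_k = -1, -3, 21/2, -87/2, 1677/8, -9069/8, 106305/16, -658335/16, …
ICs: h(0) = -1.

f: a_k = -1, -3/2, 9/8, -27/16, 405/128, -1701/256, 15309/1024, -72171/2048, …
f∘r: x↦r, Dx↦Dx/r' in L_f ⇒ L₀.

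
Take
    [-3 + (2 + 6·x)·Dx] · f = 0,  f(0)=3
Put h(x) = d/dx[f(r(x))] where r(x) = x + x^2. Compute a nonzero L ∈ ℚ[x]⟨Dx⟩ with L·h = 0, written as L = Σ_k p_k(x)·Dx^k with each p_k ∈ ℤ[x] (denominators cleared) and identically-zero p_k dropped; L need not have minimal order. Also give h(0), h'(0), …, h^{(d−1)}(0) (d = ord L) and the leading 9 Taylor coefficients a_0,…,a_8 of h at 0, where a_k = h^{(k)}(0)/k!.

L = 1 + (-2 - 10·x - 18·x^2 - 12·x^3)·Dx  (order 1).
h: a_k = 9/2, 9/4, -81/16, 297/32, -3645/256, 8991/512, -28917/2048, -18711/4096, 3221451/65536, …
ICs: h(0) = 9/2.

f: a_k = 3, 9/2, -27/8, 81/16, -1215/128, 5103/256, -45927/1024, 216513/2048, -8444007/32768, …
f∘r: x↦r, Dx↦Dx/r' in L_f ⇒ L₀.
h₀' ⇒ L via d/dx closure of L₀.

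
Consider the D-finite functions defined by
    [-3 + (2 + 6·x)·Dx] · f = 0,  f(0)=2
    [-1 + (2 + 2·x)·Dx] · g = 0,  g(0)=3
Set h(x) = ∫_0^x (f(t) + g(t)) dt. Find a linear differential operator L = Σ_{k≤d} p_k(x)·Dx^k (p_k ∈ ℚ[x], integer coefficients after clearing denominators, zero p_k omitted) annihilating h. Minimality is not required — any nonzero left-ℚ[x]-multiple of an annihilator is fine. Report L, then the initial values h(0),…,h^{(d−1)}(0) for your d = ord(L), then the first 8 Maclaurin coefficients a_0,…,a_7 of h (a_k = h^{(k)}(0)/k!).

L = -3·Dx + (8 + 12·x)·Dx^2 + (4 + 16·x + 12·x^2)·Dx^3  (order 3).
h: a_k = 0, 5, 9/4, -7/8, 57/64, -165/128, 1141/512, -4383/1024, …
ICs: h(0) = 0, h′(0) = 5, h′′(0) = 9/2.

f: a_k = 2, 3, -9/4, 27/8, -405/64, 1701/128, -15309/512, 72171/1024, …
g: a_k = 3, 3/2, -3/8, 3/16, -15/128, 21/256, -63/1024, 99/2048, …
h₀=f+g: left-lcm gives L₀, ord ≤ 2.
h=∫₀ˣh₀: take L = L₀·Dx.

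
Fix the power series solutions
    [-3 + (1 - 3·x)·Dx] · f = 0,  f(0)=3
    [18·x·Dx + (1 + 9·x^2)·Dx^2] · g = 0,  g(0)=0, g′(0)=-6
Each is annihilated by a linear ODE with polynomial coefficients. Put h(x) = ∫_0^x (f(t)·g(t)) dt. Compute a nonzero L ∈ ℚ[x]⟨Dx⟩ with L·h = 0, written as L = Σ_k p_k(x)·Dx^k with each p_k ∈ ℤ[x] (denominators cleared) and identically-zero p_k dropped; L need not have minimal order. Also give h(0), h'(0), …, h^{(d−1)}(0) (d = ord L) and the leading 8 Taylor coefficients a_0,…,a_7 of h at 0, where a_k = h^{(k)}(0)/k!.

L = 54·x·Dx + (6 - 18·x + 108·x^2)·Dx^2 + (-1 + 3·x - 9·x^2 + 27·x^3)·Dx^3  (order 3).
h: a_k = 0, 0, -9, -18, -27, -324/5, -1053/5, -18954/35, …
ICs: h(0) = 0, h′(0) = 0, h′′(0) = -18.

f: a_k = 3, 9, 27, 81, 243, 729, 2187, 6561, …
g: a_k = 0, -6, 0, 18, 0, -486/5, 0, 4374/7, …
h₀=f·g: eliminate ⇒ L₀, order ≤ 1·2.
h=∫₀ˣh₀: take L = L₀·Dx.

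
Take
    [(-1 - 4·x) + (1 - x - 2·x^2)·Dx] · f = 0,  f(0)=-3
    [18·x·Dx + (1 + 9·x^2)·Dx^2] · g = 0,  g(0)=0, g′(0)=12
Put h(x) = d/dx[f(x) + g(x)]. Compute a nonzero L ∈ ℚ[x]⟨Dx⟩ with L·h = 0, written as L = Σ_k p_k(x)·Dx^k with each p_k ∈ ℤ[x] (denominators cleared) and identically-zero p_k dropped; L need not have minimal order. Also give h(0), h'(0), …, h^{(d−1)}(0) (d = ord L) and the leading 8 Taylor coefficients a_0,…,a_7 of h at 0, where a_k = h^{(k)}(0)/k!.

L = (-18 + 72·x + 918·x^2 + 1872·x^3 + 4608·x^4 + 1296·x^6) + (8 + 30·x + 278·x^3 + 1788·x^4 + 3216·x^5 + 324·x^6 + 1296·x^7)·Dx + (-1 - 4·x - 24·x^2 - 4·x^3 - 103·x^4 + 300·x^5 + 312·x^6 + 108·x^7 + 216·x^8)·Dx^2  (order 2).
h: a_k = 9, -18, -153, -132, 657, -774, -10533, -4104, …
ICs: h(0) = 9, h′(0) = -18.

f: a_k = -3, -3, -9, -15, -33, -63, -129, -255, …
g: a_k = 0, 12, 0, -36, 0, 972/5, 0, -8748/7, …
h₀=f+g: left-lcm gives L₀, ord ≤ 3.
h=h₀': d/dx-closure on L₀ ⇒ L.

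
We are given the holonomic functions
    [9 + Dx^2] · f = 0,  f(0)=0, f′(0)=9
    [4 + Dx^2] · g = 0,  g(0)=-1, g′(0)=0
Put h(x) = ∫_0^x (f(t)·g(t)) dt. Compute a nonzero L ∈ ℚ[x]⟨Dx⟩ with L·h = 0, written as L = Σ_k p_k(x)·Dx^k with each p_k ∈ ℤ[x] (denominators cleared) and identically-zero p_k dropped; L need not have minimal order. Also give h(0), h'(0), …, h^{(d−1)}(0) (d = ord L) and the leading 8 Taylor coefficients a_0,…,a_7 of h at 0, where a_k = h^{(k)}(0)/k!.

L = 25·Dx + 26·Dx^3 + Dx^5  (order 5).
h: a_k = 0, 0, -9/2, 0, 63/8, 0, -521/80, 0, …
ICs: h(0) = 0, h′(0) = 0, h′′(0) = -9, h′′′(0) = 0, h′′′′(0) = 189.

f: a_k = 0, 9, 0, -27/2, 0, 243/40, 0, -729/560, …
g: a_k = -1, 0, 2, 0, -2/3, 0, 4/45, 0, …
L₀ := L_f ⊗_s L_g (sym. prod.), ord ≤ 4.
∫: right-multiply L₀ by Dx.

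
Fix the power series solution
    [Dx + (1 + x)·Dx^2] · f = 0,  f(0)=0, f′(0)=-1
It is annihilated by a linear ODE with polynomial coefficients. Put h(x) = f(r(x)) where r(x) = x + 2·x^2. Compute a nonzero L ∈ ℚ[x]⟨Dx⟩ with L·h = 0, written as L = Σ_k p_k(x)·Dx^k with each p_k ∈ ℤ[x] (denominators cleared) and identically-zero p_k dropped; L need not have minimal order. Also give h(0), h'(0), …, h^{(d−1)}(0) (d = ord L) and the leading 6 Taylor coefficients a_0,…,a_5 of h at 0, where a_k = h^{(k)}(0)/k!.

L = (-3 + 4·x + 8·x^2)·Dx + (1 + 5·x + 6·x^2 + 8·x^3)·Dx^2  (order 2).
h: a_k = 0, -1, -3/2, 5/3, 1/4, -11/5, …
ICs: h(0) = 0, h′(0) = -1.

f: a_k = 0, -1, 1/2, -1/3, 1/4, -1/5, …
Substitute x→r, Dx→(1/r')Dx; clear ⇒ L₀.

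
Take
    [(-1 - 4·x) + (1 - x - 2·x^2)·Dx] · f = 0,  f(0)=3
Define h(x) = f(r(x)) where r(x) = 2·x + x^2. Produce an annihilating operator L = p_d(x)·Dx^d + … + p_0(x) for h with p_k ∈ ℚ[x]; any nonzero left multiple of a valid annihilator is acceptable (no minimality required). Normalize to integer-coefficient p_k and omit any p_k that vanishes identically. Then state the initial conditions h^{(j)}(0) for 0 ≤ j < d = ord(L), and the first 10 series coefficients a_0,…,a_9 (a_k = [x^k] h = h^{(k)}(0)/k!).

f: a_k = 3, 3, 9, 15, 33, 63, 129, 255, 513, 1023, …
Change of var in L_f (x↦r) gives L₀.
L = (2 + 16·x + 8·x^2) + (-1 + 3·x + 6·x^2 + 2·x^3)·Dx  (order 1).
h: a_k = 3, 6, 39, 156, 717, 3162, 14103, 62712, 279081, 1241718, …
ICs: h(0) = 3.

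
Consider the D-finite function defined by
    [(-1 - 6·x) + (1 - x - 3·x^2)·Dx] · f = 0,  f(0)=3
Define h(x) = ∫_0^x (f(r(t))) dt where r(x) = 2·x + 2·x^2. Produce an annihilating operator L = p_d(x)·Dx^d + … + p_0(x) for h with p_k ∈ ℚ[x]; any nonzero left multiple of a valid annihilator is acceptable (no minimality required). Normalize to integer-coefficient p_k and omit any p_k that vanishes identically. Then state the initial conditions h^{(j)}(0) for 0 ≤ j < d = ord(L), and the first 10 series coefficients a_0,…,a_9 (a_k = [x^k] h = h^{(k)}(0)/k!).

f: a_k = 3, 3, 12, 21, 57, 120, 291, 651, 1524, 3477, …
f∘r: x↦r, Dx↦Dx/r' in L_f ⇒ L₀.
Integrate: L := L₀·Dx.
L = (2 + 28·x + 72·x^2 + 48·x^3)·Dx + (-1 + 2·x + 14·x^2 + 24·x^3 + 12·x^4)·Dx^2  (order 2).
h: a_k = 0, 3, 3, 18, 66, 1464/5, 1332, 43464/7, 29640, 143568, …
ICs: h(0) = 0, h′(0) = 3.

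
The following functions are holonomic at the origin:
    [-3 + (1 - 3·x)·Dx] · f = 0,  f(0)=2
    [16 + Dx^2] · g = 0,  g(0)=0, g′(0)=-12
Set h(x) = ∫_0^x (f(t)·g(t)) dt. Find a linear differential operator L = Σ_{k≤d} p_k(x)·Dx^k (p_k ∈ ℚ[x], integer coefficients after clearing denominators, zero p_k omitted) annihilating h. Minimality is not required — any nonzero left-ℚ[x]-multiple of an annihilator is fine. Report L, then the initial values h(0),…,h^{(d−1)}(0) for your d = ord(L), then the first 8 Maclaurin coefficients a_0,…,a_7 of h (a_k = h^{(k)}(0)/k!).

L = (-16 + 48·x)·Dx + 6·Dx^2 + (-1 + 3·x)·Dx^3  (order 3).
h: a_k = 0, 0, -12, -24, -38, -456/5, -3548/15, -21288/35, …
ICs: h(0) = 0, h′(0) = 0, h′′(0) = -24.

f: a_k = 2, 6, 18, 54, 162, 486, 1458, 4374, …
g: a_k = 0, -12, 0, 32, 0, -128/5, 0, 1024/105, …
Product ⇒ symmetric product L₀, ord ≤ 2.
h=∫h₀ ⇒ L = L₀·Dx.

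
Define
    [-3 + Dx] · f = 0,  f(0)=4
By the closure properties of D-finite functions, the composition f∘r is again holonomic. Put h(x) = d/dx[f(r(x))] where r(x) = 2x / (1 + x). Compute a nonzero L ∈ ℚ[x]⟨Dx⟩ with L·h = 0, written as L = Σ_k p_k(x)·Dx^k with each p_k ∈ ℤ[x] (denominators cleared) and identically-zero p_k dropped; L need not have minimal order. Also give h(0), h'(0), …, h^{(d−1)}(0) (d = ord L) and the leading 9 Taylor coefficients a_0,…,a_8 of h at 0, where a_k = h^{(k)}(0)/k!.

L = (4 - 2·x) + (-1 - 2·x - x^2)·Dx  (order 1).
h: a_k = 24, 96, 72, -96, -24, 576/5, -456/5, -384/35, 3672/35, …
ICs: h(0) = 24.

f: a_k = 4, 12, 18, 18, 27/2, 81/10, 81/20, 243/140, 729/1120, …
L₀ from L_f via x↦r, Dx↦r'^{-1}Dx.
h=h₀': d/dx-closure on L₀ ⇒ L.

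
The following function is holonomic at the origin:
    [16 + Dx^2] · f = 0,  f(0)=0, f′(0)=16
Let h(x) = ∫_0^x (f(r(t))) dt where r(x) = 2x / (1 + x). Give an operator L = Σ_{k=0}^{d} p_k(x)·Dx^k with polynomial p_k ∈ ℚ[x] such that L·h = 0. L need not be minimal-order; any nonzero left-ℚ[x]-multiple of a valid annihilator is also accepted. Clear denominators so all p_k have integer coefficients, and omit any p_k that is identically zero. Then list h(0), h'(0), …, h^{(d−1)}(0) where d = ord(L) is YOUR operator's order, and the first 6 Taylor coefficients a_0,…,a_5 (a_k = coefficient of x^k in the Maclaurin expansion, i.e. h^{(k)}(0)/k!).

f: a_k = 0, 16, 0, -128/3, 0, 512/15, …
f∘r: x↦r, Dx↦Dx/r' in L_f ⇒ L₀.
h=∫h₀ ⇒ L = L₀·Dx.
L = 64·Dx + (2 + 6·x + 6·x^2 + 2·x^3)·Dx^2 + (1 + 4·x + 6·x^2 + 4·x^3 + x^4)·Dx^3  (order 3).
h: a_k = 0, 0, 16, -32/3, -232/3, 992/5, …
ICs: h(0) = 0, h′(0) = 0, h′′(0) = 32.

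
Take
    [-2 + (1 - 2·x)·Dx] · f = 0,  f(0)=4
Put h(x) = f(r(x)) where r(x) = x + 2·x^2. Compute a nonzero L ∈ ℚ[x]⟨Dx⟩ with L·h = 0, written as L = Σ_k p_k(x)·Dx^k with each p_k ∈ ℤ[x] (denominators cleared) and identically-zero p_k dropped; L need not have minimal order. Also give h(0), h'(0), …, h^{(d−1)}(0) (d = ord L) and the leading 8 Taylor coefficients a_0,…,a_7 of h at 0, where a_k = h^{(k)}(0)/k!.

L = (2 + 8·x) + (-1 + 2·x + 4·x^2)·Dx  (order 1).
h: a_k = 4, 8, 32, 96, 320, 1024, 3328, 10752, …
ICs: h(0) = 4.

f: a_k = 4, 8, 16, 32, 64, 128, 256, 512, …
h₀=f(r): pull back L_f along r ⇒ L₀.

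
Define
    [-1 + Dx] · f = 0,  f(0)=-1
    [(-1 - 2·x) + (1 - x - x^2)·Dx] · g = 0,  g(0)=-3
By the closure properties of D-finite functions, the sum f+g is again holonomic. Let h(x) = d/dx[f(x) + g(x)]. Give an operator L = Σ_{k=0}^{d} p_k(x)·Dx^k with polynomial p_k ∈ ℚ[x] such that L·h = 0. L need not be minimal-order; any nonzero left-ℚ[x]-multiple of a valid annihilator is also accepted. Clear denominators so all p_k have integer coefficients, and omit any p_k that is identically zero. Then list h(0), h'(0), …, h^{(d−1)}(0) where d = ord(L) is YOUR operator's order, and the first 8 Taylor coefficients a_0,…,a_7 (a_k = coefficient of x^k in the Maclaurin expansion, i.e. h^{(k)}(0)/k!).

f: a_k = -1, -1, -1/2, -1/6, -1/24, -1/120, -1/720, -1/5040, …
g: a_k = -3, -3, -6, -9, -15, -24, -39, -63, …
f+g: L₀ = lclm(L_f,L_g), ord ≤ 1+1.
Differentiate: ansatz ord ≤ ord L₀ ⇒ L.
L = (14 + 46·x + 40·x^2 + 36·x^3 + 6·x^4) + (-17 - 48·x - 41·x^2 - 24·x^3 + 5·x^4 + 2·x^5)·Dx + (3 + 2·x + x^2 - 12·x^3 - 11·x^4 - 2·x^5)·Dx^2  (order 2).
h: a_k = -4, -13, -55/2, -361/6, -2881/24, -28081/120, -317521/720, -4112641/5040, …
ICs: h(0) = -4, h′(0) = -13.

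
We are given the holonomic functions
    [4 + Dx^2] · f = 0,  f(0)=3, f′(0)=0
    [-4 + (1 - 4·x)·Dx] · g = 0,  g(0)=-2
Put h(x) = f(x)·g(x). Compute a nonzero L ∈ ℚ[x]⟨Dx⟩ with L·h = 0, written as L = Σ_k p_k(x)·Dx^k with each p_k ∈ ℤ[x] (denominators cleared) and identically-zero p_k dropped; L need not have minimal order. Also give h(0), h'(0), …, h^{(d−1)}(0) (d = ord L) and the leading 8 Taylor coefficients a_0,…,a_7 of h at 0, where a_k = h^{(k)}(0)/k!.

L = (-4 + 16·x) + 8·Dx + (-1 + 4·x)·Dx^2  (order 2).
h: a_k = -6, -24, -84, -336, -1348, -5392, -323512/15, -1294048/15, …
ICs: h(0) = -6, h′(0) = -24.

f: a_k = 3, 0, -6, 0, 2, 0, -4/15, 0, …
g: a_k = -2, -8, -32, -128, -512, -2048, -8192, -32768, …
Product ⇒ symmetric product L₀, ord ≤ 2.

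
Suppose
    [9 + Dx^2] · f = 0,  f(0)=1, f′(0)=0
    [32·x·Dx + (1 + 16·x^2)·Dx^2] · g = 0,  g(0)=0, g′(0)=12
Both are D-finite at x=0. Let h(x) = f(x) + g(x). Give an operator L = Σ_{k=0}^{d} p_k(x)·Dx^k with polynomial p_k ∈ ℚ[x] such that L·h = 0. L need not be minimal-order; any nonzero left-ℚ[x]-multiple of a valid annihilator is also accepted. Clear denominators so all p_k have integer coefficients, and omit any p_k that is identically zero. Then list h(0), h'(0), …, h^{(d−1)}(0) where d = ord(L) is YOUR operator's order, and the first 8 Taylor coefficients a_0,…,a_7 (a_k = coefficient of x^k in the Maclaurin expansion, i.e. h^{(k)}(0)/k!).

L = (-52704·x + 967680·x^3 + 663552·x^5)·Dx + (-207 + 13104·x^2 + 283392·x^4 + 331776·x^6)·Dx^2 + (-5856·x + 107520·x^3 + 73728·x^5)·Dx^3 + (-23 + 1456·x^2 + 31488·x^4 + 36864·x^6)·Dx^4  (order 4).
h: a_k = 1, 12, -9/2, -64, 27/8, 3072/5, -81/80, -49152/7, …
ICs: h(0) = 1, h′(0) = 12, h′′(0) = -9, h′′′(0) = -384.

f: a_k = 1, 0, -9/2, 0, 27/8, 0, -81/80, 0, …
g: a_k = 0, 12, 0, -64, 0, 3072/5, 0, -49152/7, …
L₀ := lclm(L_f,L_g); ord L₀ ≤ 2+2.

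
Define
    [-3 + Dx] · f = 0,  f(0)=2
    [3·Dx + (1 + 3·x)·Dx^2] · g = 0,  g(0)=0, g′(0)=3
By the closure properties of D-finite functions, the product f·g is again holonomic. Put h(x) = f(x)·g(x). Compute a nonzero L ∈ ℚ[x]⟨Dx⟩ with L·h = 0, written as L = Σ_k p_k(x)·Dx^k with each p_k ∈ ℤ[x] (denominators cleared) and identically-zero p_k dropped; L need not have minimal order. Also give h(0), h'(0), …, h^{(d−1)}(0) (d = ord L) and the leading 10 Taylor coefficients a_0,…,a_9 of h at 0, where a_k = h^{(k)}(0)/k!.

L = 27·x + (-3 - 18·x)·Dx + (1 + 3·x)·Dx^2  (order 2).
h: a_k = 0, 6, 9, 18, 0, 729/20, -567/8, 5589/28, -21141/40, 458541/320, …
ICs: h(0) = 0, h′(0) = 6.

f: a_k = 2, 6, 9, 9, 27/4, 81/20, 81/40, 243/280, 729/2240, 243/2240, …
g: a_k = 0, 3, -9/2, 9, -81/4, 243/5, -243/2, 2187/7, -6561/8, 2187, …
Product ⇒ symmetric product L₀, ord ≤ 2.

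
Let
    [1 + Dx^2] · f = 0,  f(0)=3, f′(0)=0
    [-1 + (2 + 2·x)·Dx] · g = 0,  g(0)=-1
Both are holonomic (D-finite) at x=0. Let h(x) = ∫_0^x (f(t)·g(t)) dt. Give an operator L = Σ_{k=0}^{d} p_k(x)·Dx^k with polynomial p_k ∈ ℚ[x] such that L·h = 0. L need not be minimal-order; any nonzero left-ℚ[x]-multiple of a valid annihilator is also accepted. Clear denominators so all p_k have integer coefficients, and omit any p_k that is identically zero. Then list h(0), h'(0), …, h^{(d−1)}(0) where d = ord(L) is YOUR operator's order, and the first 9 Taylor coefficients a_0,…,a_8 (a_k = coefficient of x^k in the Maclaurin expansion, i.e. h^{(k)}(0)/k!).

f: a_k = 3, 0, -3/2, 0, 1/8, 0, -1/240, 0, 1/13440, …
g: a_k = -1, -1/2, 1/8, -1/16, 5/128, -7/256, 21/1024, -33/2048, 429/32768, …
Sym-product of L_f,L_g gives L₀ (≤ ord 2).
∫: right-multiply L₀ by Dx.
L = (7 + 8·x + 4·x^2)·Dx + (-4 - 4·x)·Dx^2 + (4 + 8·x + 4·x^2)·Dx^3  (order 3).
h: a_k = 0, -3, -3/4, 5/8, 9/64, -5/128, -13/1536, 349/107520, -401/245760, …
ICs: h(0) = 0, h′(0) = -3, h′′(0) = -3/2.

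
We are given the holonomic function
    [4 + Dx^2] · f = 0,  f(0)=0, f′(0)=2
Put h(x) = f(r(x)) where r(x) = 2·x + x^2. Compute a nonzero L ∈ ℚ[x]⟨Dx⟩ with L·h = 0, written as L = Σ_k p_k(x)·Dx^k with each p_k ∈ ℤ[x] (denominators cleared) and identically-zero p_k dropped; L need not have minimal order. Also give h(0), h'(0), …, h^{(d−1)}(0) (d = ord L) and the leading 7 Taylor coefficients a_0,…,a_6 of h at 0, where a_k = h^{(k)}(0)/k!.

f: a_k = 0, 2, 0, -4/3, 0, 4/15, 0, …
Change of var in L_f (x↦r) gives L₀.
L = (16 + 48·x + 48·x^2 + 16·x^3) - Dx + (1 + x)·Dx^2  (order 2).
h: a_k = 0, 4, 2, -32/3, -16, 8/15, 20, …
ICs: h(0) = 0, h′(0) = 4.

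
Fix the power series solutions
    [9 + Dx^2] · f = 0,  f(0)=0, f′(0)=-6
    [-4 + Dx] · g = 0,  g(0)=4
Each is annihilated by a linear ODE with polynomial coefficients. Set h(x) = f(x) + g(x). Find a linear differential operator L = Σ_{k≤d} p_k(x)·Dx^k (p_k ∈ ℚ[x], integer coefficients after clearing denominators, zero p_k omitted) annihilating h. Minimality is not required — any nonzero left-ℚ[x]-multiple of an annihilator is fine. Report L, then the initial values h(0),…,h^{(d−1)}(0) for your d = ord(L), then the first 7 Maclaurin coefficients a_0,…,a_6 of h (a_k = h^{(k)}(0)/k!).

f: a_k = 0, -6, 0, 9, 0, -81/20, 0, …
g: a_k = 4, 16, 32, 128/3, 128/3, 512/15, 1024/45, …
h₀=f+g: left-lcm gives L₀, ord ≤ 3.
L = -36 + 9·Dx - 4·Dx^2 + Dx^3  (order 3).
h: a_k = 4, 10, 32, 155/3, 128/3, 361/12, 1024/45, …
ICs: h(0) = 4, h′(0) = 10, h′′(0) = 64.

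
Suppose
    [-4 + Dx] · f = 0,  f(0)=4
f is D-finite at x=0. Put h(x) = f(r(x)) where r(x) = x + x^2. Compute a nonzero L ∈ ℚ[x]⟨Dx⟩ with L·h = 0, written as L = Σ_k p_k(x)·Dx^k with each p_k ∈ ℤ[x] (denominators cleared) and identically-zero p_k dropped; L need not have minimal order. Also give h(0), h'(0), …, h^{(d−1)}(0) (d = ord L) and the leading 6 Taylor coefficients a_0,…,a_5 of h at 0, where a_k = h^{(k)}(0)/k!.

f: a_k = 4, 16, 32, 128/3, 128/3, 512/15, …
Change of var in L_f (x↦r) gives L₀.
L = (-4 - 8·x) + Dx  (order 1).
h: a_k = 4, 16, 48, 320/3, 608/3, 1664/5, …
ICs: h(0) = 4.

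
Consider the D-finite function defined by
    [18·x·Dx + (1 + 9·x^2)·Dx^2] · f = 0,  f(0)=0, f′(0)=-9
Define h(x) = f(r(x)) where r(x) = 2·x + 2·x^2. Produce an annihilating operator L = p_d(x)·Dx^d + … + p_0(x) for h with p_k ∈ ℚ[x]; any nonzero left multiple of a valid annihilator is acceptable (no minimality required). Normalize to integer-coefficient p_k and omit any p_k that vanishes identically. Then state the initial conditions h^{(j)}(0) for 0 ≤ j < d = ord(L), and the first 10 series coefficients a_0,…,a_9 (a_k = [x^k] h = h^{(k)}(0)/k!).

L = (-2 + 72·x + 288·x^2 + 432·x^3 + 216·x^4)·Dx + (1 + 2·x + 36·x^2 + 144·x^3 + 180·x^4 + 72·x^5)·Dx^2  (order 2).
h: a_k = 0, -18, -18, 216, 648, -20088/5, -23112, 513216/7, 793152, -863136, …
ICs: h(0) = 0, h′(0) = -18.

f: a_k = 0, -9, 0, 27, 0, -729/5, 0, 6561/7, 0, -6561, …
Substitute x→r, Dx→(1/r')Dx; clear ⇒ L₀.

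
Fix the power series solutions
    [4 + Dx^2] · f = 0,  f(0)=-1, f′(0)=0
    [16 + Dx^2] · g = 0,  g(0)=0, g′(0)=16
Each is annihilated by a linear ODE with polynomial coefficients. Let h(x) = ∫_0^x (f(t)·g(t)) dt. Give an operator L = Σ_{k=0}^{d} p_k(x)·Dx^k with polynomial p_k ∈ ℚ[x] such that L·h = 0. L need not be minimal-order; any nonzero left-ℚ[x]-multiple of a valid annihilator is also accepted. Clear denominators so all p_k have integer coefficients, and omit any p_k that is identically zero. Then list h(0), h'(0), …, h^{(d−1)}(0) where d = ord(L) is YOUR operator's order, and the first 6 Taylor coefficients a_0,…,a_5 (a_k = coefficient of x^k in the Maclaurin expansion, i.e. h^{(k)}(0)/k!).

L = 144·Dx + 40·Dx^3 + Dx^5  (order 5).
h: a_k = 0, 0, -8, 0, 56/3, 0, …
ICs: h(0) = 0, h′(0) = 0, h′′(0) = -16, h′′′(0) = 0, h′′′′(0) = 448.

f: a_k = -1, 0, 2, 0, -2/3, 0, …
g: a_k = 0, 16, 0, -128/3, 0, 512/15, …
Product ⇒ symmetric product L₀, ord ≤ 4.
h=∫₀ˣh₀: take L = L₀·Dx.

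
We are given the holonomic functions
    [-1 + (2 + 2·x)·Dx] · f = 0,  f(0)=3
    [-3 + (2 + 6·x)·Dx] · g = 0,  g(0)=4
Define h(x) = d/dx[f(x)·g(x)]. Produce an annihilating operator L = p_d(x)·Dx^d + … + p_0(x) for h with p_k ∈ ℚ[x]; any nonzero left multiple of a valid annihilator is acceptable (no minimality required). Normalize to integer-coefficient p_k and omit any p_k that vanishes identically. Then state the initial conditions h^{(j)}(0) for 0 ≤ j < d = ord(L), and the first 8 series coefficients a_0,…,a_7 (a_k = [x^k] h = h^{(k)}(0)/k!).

f: a_k = 3, 3/2, -3/8, 3/16, -15/128, 21/256, -63/1024, 99/2048, …
g: a_k = 4, 6, -9/2, 27/4, -405/32, 1701/64, -15309/256, 72171/512, …
Sym-product of L_f,L_g gives L₀ (≤ ord 1).
Derive L from L₀ (diff closure).
L = -1 + (-2 - 11·x - 18·x^2 - 9·x^3)·Dx  (order 1).
h: a_k = 24, -12, 36, -102, 285, -1593/2, 4473/2, -25263/4, …
ICs: h(0) = 24.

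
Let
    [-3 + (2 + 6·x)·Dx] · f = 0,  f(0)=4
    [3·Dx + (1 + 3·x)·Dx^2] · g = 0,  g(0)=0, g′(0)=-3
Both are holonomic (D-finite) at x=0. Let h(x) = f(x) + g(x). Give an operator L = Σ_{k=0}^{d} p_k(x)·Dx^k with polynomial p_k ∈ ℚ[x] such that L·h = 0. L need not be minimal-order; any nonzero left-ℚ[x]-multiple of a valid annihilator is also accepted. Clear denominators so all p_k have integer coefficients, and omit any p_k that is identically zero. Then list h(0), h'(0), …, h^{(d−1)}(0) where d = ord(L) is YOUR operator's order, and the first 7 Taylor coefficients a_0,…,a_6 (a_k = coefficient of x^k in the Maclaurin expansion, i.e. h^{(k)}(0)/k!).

f: a_k = 4, 6, -9/2, 27/4, -405/32, 1701/64, -15309/256, …
g: a_k = 0, -3, 9/2, -9, 81/4, -243/5, 243/2, …
Weyl lclm of L_f,L_g ⇒ L₀ (ord ≤ 3).
L = 9·Dx + (15 + 45·x)·Dx^2 + (2 + 12·x + 18·x^2)·Dx^3  (order 3).
h: a_k = 4, 3, 0, -9/4, 243/32, -7047/320, 15795/256, …
ICs: h(0) = 4, h′(0) = 3, h′′(0) = 0.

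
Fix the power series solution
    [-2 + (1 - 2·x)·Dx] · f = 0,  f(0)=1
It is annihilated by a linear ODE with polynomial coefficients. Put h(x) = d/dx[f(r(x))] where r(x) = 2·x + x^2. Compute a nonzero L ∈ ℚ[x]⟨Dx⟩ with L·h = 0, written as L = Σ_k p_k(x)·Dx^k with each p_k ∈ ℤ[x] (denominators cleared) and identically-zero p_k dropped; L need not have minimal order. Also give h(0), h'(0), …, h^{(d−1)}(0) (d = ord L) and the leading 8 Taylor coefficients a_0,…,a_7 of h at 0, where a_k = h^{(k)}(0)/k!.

f: a_k = 1, 2, 4, 8, 16, 32, 64, 128, …
Substitute x→r, Dx→(1/r')Dx; clear ⇒ L₀.
Derive L from L₀ (diff closure).
L = (9 + 12·x + 6·x^2) + (-1 + 3·x + 6·x^2 + 2·x^3)·Dx  (order 1).
h: a_k = 4, 36, 240, 1424, 7920, 42288, 219520, 1116288, …
ICs: h(0) = 4.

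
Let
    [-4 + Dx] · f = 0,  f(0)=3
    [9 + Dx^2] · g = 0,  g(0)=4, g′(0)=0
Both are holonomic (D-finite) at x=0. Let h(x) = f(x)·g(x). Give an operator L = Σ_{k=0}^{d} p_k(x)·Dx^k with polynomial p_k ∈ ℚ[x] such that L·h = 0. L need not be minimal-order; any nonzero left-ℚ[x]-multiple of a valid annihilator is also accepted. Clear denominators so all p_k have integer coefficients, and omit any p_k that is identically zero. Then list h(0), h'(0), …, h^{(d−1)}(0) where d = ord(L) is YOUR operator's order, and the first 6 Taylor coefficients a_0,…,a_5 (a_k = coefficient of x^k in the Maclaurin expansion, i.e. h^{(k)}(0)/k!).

f: a_k = 3, 12, 24, 32, 32, 128/5, …
g: a_k = 4, 0, -18, 0, 27/2, 0, …
h₀=f·g: eliminate ⇒ L₀, order ≤ 1·2.
L = 25 - 8·Dx + Dx^2  (order 2).
h: a_k = 12, 48, 42, -88, -527/2, -1558/5, …
ICs: h(0) = 12, h′(0) = 48.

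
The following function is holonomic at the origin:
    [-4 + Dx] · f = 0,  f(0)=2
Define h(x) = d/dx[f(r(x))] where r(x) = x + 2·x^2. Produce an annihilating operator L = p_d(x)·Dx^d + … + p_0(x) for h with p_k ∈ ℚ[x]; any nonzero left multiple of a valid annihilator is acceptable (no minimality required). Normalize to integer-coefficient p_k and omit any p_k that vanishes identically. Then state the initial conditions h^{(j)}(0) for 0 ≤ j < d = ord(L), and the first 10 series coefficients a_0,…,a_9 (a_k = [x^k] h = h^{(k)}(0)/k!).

f: a_k = 2, 8, 16, 64/3, 64/3, 256/15, 512/45, 2048/315, 1024/315, 4096/2835, …
Substitute x→r, Dx→(1/r')Dx; clear ⇒ L₀.
Derive L from L₀ (diff closure).
L = (8 + 32·x + 64·x^2) + (-1 - 4·x)·Dx  (order 1).
h: a_k = 8, 64, 256, 2560/3, 6656/3, 77824/15, 475136/45, 6258688/315, 2146304/63, 155582464/2835, …
ICs: h(0) = 8.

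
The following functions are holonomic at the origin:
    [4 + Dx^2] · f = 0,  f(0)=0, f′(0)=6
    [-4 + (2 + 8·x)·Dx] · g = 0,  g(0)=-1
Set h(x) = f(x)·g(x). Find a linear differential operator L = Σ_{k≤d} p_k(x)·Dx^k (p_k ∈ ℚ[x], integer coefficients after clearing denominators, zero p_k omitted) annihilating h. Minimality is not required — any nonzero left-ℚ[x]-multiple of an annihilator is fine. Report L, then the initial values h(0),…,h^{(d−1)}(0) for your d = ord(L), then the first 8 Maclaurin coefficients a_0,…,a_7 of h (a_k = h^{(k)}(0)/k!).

L = (16 + 32·x + 64·x^2) + (-4 - 16·x)·Dx + (1 + 8·x + 16·x^2)·Dx^2  (order 2).
h: a_k = 0, -6, -12, 16, -16, 256/5, -768/5, 48896/105, …
ICs: h(0) = 0, h′(0) = -6.

f: a_k = 0, 6, 0, -4, 0, 4/5, 0, -8/105, …
g: a_k = -1, -2, 2, -4, 10, -28, 84, -264, …
Sym-product of L_f,L_g gives L₀ (≤ ord 2).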